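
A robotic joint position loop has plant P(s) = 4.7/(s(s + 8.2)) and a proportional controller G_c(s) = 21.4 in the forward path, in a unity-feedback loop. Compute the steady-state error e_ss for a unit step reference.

The open loop G_c(s)P(s) has a pole at the origin (type 1), so the static position error constant is infinite and e_ss = 1/(1+∞) = 0.

0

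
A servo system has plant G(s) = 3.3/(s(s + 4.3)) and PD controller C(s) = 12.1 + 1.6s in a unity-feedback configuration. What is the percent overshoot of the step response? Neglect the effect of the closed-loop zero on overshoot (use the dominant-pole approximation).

2.6%

Forward path: (12.1 + 1.6s)·3.3/(s(s+4.3)). The closed-loop characteristic equation is s² + (4.3 + 3.3·1.6)s + 3.3·12.1 = 0.
That is s² + 9.58s + 39.93 = 0, so ω_n = 6.319 rad/s and ζ = 9.58/(2·6.319) = 0.758.
%OS = 100·exp(−πζ/√(1−ζ²)) = 2.6%.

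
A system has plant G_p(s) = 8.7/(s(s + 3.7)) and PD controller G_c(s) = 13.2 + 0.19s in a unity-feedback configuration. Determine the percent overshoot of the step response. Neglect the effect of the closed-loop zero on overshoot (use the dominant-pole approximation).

Forward path: (13.2 + 0.19s)·8.7/(s(s+3.7)). The closed-loop characteristic equation is s² + (3.7 + 8.7·0.19)s + 8.7·13.2 = 0.
That is s² + 5.353s + 114.8 = 0, so ω_n = 10.72 rad/s and ζ = 5.353/(2·10.72) = 0.2498.
%OS = 100·exp(−πζ/√(1−ζ²)) = 44.5%.

44.5%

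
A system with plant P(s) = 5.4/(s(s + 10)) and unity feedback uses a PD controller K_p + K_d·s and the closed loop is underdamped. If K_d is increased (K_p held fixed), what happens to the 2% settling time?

decrease

Characteristic equation s² + (10 + 5.4K_d)s + 5.4K_p = 0: raising K_d increases ζω_n = (10+5.4K_d)/2 while the loop stays underdamped, so T_s ≈ 4/(ζω_n) decreases.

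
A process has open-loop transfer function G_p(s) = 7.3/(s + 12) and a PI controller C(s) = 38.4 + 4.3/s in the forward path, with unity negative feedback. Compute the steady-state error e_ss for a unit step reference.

0

The open loop C(s)G_p(s) has a pole at the origin (type 1), so the static position error constant is infinite and e_ss = 1/(1+∞) = 0.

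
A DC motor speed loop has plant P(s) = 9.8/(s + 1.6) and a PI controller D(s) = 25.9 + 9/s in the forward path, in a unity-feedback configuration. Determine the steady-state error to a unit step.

0

The open loop D(s)P(s) has a pole at the origin (type 1), so the static position error constant is infinite and e_ss = 1/(1+∞) = 0.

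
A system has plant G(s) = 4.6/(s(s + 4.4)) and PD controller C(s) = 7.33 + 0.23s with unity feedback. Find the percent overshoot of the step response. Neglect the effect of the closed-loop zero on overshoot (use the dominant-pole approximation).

18.8%

Forward path: (7.33 + 0.23s)·4.6/(s(s+4.4)). The closed-loop characteristic equation is s² + (4.4 + 4.6·0.23)s + 4.6·7.33 = 0.
That is s² + 5.458s + 33.72 = 0, so ω_n = 5.807 rad/s and ζ = 5.458/(2·5.807) = 0.47.
%OS = 100·exp(−πζ/√(1−ζ²)) = 18.8%.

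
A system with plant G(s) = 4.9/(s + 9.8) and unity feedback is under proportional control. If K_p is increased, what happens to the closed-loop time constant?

decrease

Closed-loop pole is at s = −(9.8+K_p·4.9); larger K_p moves it further left, so τ = 1/(9.8+K_p·4.9) decreases.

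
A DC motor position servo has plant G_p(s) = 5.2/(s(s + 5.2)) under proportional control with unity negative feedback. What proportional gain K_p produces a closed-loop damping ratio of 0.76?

K_p = 2.25

Closed-loop characteristic equation: s² + 5.2s + K_p·5.2 = 0.
So ω_n = √(5.2K_p) and 2ζω_n = 5.2, giving ζ = 5.2/(2√(5.2K_p)).
Setting ζ = 0.76: √(5.2K_p) = 5.2/(2·0.76) = 3.421, so K_p = 11.7/5.2 = 2.25.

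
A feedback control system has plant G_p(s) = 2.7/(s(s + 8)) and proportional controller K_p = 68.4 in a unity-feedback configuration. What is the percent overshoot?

Closed-loop characteristic equation: s² + 8s + 184.7 = 0, so ω_n = 13.59 rad/s and ζ = 8/(2·13.59) = 0.2943.
%OS = 100·exp(−πζ/√(1−ζ²)) = 100·exp(−π·0.2943/√0.9134) = 38%.

38%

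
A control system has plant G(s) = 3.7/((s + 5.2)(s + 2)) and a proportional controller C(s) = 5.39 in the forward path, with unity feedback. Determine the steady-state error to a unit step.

The loop is type 0. Static position error constant K_pos = C(0)·G(0) = 5.39·0.3558 = 1.918.
Steady-state error to a unit step: e_ss = 1/(1+K_pos) = 1/2.918 = 0.343.

0.343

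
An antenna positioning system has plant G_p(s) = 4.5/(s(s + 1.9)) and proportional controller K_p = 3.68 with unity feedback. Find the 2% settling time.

Closed-loop characteristic equation: s² + 1.9s + 16.56 = 0, so ω_n = 4.069 rad/s and ζ = 1.9/(2·4.069) = 0.2334.
2% settling time T_s ≈ 4/(ζω_n) = 4/0.95 = 4.21 s.

T_s ≈ 4.21 s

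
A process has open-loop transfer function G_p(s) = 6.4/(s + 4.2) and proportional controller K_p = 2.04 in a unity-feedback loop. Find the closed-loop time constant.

Closed-loop transfer function: T(s) = K_p·G_p(s)/(1 + K_p·G_p(s)) = 13.06/(s + 4.2 + 13.06) = 13.06/(s + 17.26).
Time constant τ = 1/17.26 = 0.058 s.

τ = 0.058 s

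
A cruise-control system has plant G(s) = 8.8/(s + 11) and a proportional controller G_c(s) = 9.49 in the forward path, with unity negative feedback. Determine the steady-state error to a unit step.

The loop is type 0. Static position error constant K_pos = G_c(0)·G(0) = 9.49·0.8 = 7.592.
Steady-state error to a unit step: e_ss = 1/(1+K_pos) = 1/8.592 = 0.116.

0.116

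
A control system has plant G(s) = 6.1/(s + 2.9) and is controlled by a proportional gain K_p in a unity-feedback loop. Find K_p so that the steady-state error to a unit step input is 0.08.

The loop is type 0, so e_ss(step) = 1/(1 + K_pos) with K_pos = K_p·G(0).
G(0) = 2.103. Require 1/(1 + K_p·2.103) = 0.08, so 1 + 2.103·K_p = 12.5.
K_p = (12.5 − 1)/2.103 = 5.47.

K_p = 5.47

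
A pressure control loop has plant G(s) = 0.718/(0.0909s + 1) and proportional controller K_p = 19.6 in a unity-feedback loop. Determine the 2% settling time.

T_s ≈ 0.0241 s

Closed loop: T(s) = K_p·G/(1+K_p·G) = 14.07/(0.0909s + 1 + 14.07), with pole at s = −(1 + 14.07)/0.0909 = −165.8.
τ = 1/165.8 = 0.006031 s, so 2% settling time ≈ 4τ = 0.0241 s.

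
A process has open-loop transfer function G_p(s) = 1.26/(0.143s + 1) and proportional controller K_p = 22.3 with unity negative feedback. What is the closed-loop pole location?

Closed loop: T(s) = K_p·G_p/(1+K_p·G_p) = 28.1/(0.143s + 1 + 28.1), with pole at s = −(1 + 28.1)/0.143 = −203.5.

s = -203.5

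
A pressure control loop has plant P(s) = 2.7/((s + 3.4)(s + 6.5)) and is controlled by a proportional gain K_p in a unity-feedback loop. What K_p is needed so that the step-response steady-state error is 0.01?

The loop is type 0, so e_ss(step) = 1/(1 + K_pos) with K_pos = K_p·P(0).
P(0) = 0.1222. Require 1/(1 + K_p·0.1222) = 0.01, so 1 + 0.1222·K_p = 100.
K_p = (100 − 1)/0.1222 = 810.

K_p = 810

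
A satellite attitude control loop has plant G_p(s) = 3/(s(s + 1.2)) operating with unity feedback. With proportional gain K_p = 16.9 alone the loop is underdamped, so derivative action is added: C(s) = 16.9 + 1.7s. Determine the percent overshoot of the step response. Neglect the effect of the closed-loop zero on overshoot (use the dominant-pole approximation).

21.2%

Forward path: (16.9 + 1.7s)·3/(s(s+1.2)). The closed-loop characteristic equation is s² + (1.2 + 3·1.7)s + 3·16.9 = 0.
That is s² + 6.3s + 50.7 = 0, so ω_n = 7.12 rad/s and ζ = 6.3/(2·7.12) = 0.4424.
%OS = 100·exp(−πζ/√(1−ζ²)) = 21.2%.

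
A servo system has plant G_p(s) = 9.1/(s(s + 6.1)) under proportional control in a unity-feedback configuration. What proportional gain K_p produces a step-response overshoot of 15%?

K_p = 3.83

From %OS = 100·exp(−πζ/√(1−ζ²)) = 15%, ζ = −ln(0.15)/√(π²+ln²(0.15)) = 0.5169.
Characteristic equation s² + 6.1s + 9.1K_p = 0 gives ζ = 6.1/(2√(9.1K_p)).
Setting ζ = 0.5169: √(9.1K_p) = 6.1/(2·0.5169) = 5.9, so K_p = 34.81/9.1 = 3.83.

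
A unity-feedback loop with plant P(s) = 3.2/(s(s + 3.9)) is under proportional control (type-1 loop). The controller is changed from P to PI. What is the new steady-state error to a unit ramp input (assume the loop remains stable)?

The integrator raises the loop to type 2, so K_v → ∞ and e_ss to a ramp is zero.

0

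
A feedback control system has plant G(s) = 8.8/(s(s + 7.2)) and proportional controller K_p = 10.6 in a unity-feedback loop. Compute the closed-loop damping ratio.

The closed-loop denominator is s(s+7.2) + 10.6·8.8 = s² + 7.2s + 93.28.
Matching s² + 2ζω_n s + ω_n²: ω_n = √93.28 = 9.658 rad/s and 2ζω_n = 7.2, so ζ = 7.2/(2·9.658) = 0.373.

ζ = 0.373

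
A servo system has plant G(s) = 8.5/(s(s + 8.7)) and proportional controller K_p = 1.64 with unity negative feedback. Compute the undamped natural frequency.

The closed-loop denominator is s(s+8.7) + 1.64·8.5 = s² + 8.7s + 13.94.
So ω_n² = 13.94 ⇒ ω_n = 3.734 rad/s, and ζ = 8.7/(2ω_n) = 1.17.

ω_n = 3.73 rad/s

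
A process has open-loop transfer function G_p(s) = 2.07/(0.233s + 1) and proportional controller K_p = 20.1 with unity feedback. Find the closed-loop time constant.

τ = 0.00547 s

Closed loop: T(s) = K_p·G_p/(1+K_p·G_p) = 41.61/(0.233s + 1 + 41.61), with pole at s = −(1 + 41.61)/0.233 = −182.9.
Closed-loop time constant τ = 1/182.9 = 0.00547 s.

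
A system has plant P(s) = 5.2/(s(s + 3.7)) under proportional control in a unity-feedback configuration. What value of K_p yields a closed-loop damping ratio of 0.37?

Closed-loop characteristic equation: s² + 3.7s + K_p·5.2 = 0.
So ω_n = √(5.2K_p) and 2ζω_n = 3.7, giving ζ = 3.7/(2√(5.2K_p)).
Setting ζ = 0.37: √(5.2K_p) = 3.7/(2·0.37) = 5, so K_p = 25/5.2 = 4.81.

K_p = 4.81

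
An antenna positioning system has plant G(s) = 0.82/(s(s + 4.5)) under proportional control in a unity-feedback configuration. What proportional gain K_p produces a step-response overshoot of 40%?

From %OS = 100·exp(−πζ/√(1−ζ²)) = 40%, ζ = −ln(0.4)/√(π²+ln²(0.4)) = 0.28.
Characteristic equation s² + 4.5s + 0.82K_p = 0 gives ζ = 4.5/(2√(0.82K_p)).
Setting ζ = 0.28: √(0.82K_p) = 4.5/(2·0.28) = 8.036, so K_p = 64.57/0.82 = 78.7.

K_p = 78.7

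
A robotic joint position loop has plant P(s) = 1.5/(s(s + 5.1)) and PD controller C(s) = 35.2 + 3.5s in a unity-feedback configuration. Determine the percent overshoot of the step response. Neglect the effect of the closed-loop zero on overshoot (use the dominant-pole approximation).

Forward path: (35.2 + 3.5s)·1.5/(s(s+5.1)). The closed-loop characteristic equation is s² + (5.1 + 1.5·3.5)s + 1.5·35.2 = 0.
That is s² + 10.35s + 52.8 = 0, so ω_n = 7.266 rad/s and ζ = 10.35/(2·7.266) = 0.7122.
%OS = 100·exp(−πζ/√(1−ζ²)) = 4.13%.

4.13%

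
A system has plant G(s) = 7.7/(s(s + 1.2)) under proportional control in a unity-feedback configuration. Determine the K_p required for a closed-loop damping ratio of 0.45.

Closed-loop characteristic equation: s² + 1.2s + K_p·7.7 = 0.
So ω_n = √(7.7K_p) and 2ζω_n = 1.2, giving ζ = 1.2/(2√(7.7K_p)).
Setting ζ = 0.45: √(7.7K_p) = 1.2/(2·0.45) = 1.333, so K_p = 1.778/7.7 = 0.231.

K_p = 0.231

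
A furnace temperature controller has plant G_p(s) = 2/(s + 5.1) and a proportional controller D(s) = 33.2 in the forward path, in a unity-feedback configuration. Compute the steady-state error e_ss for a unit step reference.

The loop is type 0. Static position error constant K_pos = D(0)·G_p(0) = 33.2·0.3922 = 13.02.
Steady-state error to a unit step: e_ss = 1/(1+K_pos) = 1/14.02 = 0.0713.

0.0713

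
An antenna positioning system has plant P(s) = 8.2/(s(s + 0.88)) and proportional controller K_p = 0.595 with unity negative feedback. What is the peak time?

The closed-loop denominator s² + 0.88s + 4.879 gives ω_n = √4.879 = 2.209 and ζ = 0.88/(2ω_n) = 0.1992.
Damped frequency ω_d = ω_n√(1−ζ²) = 2.165 rad/s, so peak time T_p = π/ω_d = 1.45 s.

T_p = 1.45 s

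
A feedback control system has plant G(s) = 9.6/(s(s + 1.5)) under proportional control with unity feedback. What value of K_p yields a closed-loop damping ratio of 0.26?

K_p = 0.867

Closed-loop characteristic equation: s² + 1.5s + K_p·9.6 = 0.
So ω_n = √(9.6K_p) and 2ζω_n = 1.5, giving ζ = 1.5/(2√(9.6K_p)).
Setting ζ = 0.26: √(9.6K_p) = 1.5/(2·0.26) = 2.885, so K_p = 8.321/9.6 = 0.867.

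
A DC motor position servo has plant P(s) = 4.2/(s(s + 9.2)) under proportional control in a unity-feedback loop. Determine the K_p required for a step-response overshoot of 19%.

K_p = 23.1

From %OS = 100·exp(−πζ/√(1−ζ²)) = 19%, ζ = −ln(0.19)/√(π²+ln²(0.19)) = 0.4673.
Characteristic equation s² + 9.2s + 4.2K_p = 0 gives ζ = 9.2/(2√(4.2K_p)).
Setting ζ = 0.4673: √(4.2K_p) = 9.2/(2·0.4673) = 9.843, so K_p = 96.88/4.2 = 23.1.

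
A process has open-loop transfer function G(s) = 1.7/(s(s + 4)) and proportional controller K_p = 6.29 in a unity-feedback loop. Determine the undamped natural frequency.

ω_n = 3.27 rad/s

The closed-loop denominator is s(s+4) + 6.29·1.7 = s² + 4s + 10.69.
So ω_n² = 10.69 ⇒ ω_n = 3.27 rad/s, and ζ = 4/(2ω_n) = 0.612.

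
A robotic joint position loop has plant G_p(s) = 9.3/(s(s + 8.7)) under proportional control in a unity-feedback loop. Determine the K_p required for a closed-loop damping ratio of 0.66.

K_p = 4.67

Closed-loop characteristic equation: s² + 8.7s + K_p·9.3 = 0.
So ω_n = √(9.3K_p) and 2ζω_n = 8.7, giving ζ = 8.7/(2√(9.3K_p)).
Setting ζ = 0.66: √(9.3K_p) = 8.7/(2·0.66) = 6.591, so K_p = 43.44/9.3 = 4.67.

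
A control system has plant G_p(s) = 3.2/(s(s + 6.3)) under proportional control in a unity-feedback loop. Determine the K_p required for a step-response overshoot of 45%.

K_p = 51.1

From %OS = 100·exp(−πζ/√(1−ζ²)) = 45%, ζ = −ln(0.45)/√(π²+ln²(0.45)) = 0.2463.
Characteristic equation s² + 6.3s + 3.2K_p = 0 gives ζ = 6.3/(2√(3.2K_p)).
Setting ζ = 0.2463: √(3.2K_p) = 6.3/(2·0.2463) = 12.79, so K_p = 163.5/3.2 = 51.1.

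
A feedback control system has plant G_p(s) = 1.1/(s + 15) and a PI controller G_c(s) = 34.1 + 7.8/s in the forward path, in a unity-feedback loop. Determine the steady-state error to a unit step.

0

The open loop G_c(s)G_p(s) has a pole at the origin (type 1), so the static position error constant is infinite and e_ss = 1/(1+∞) = 0.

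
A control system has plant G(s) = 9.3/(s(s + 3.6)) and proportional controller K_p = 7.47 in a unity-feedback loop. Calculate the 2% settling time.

T_s ≈ 2.22 s

From 1 + K_pG(s) = 0: s² + 3.6s + 69.47 = 0 ⇒ ω_n = 8.335, ζ = 0.216.
2% settling time T_s ≈ 4/(ζω_n) = 4/1.8 = 2.22 s.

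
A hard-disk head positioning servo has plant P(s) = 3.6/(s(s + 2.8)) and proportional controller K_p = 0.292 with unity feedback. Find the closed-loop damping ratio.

The closed-loop denominator is s(s+2.8) + 0.292·3.6 = s² + 2.8s + 1.051.
Matching s² + 2ζω_n s + ω_n²: ω_n = √1.051 = 1.025 rad/s and 2ζω_n = 2.8, so ζ = 2.8/(2·1.025) = 1.37.

ζ = 1.37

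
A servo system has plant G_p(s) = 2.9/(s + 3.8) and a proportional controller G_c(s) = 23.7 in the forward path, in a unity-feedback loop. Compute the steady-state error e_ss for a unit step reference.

0.0524

The loop is type 0. Static position error constant K_pos = G_c(0)·G_p(0) = 23.7·0.7632 = 18.09.
Steady-state error to a unit step: e_ss = 1/(1+K_pos) = 1/19.09 = 0.0524.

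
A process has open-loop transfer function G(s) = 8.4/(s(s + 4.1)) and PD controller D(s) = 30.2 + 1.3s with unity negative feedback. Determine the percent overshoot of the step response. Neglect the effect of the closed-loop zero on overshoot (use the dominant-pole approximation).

Forward path: (30.2 + 1.3s)·8.4/(s(s+4.1)). The closed-loop characteristic equation is s² + (4.1 + 8.4·1.3)s + 8.4·30.2 = 0.
That is s² + 15.02s + 253.7 = 0, so ω_n = 15.93 rad/s and ζ = 15.02/(2·15.93) = 0.4715.
%OS = 100·exp(−πζ/√(1−ζ²)) = 18.6%.

18.6%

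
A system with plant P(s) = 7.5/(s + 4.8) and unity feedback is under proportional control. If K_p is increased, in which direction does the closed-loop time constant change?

The closed-loop bandwidth 4.8+K_p·7.5 grows with K_p, so τ shrinks.

decrease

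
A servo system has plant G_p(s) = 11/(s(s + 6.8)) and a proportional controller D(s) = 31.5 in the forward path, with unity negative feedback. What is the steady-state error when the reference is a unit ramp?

The loop has one pole at the origin (type 1). Velocity error constant K_v = lim_{s→0} s·D(s)G_p(s) = 31.5·11/6.8 = 50.96.
Steady-state error to a unit ramp: e_ss = 1/K_v = 0.0196.

0.0196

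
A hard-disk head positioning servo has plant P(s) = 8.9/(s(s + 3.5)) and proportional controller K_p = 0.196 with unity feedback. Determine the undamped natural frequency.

ω_n = 1.32 rad/s

1 + K_p·P(s) = 0 gives s² + 3.5s + 1.744 = 0.
Matching s² + 2ζω_n s + ω_n²: ω_n = √1.744 = 1.321 rad/s and 2ζω_n = 3.5, so ζ = 3.5/(2·1.321) = 1.32.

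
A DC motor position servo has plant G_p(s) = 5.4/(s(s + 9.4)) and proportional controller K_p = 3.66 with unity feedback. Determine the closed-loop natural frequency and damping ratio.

The closed-loop denominator is s(s+9.4) + 3.66·5.4 = s² + 9.4s + 19.76.
Matching s² + 2ζω_n s + ω_n²: ω_n = √19.76 = 4.446 rad/s and 2ζω_n = 9.4, so ζ = 9.4/(2·4.446) = 1.06.

ω_n = 4.45 rad/s, ζ = 1.06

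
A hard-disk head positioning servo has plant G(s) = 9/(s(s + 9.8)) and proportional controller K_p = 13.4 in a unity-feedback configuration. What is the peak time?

T_p = 0.32 s

Closed-loop characteristic equation: s² + 9.8s + 120.6 = 0, so ω_n = 10.98 rad/s and ζ = 9.8/(2·10.98) = 0.4462.
Damped frequency ω_d = ω_n√(1−ζ²) = 9.828 rad/s, so peak time T_p = π/ω_d = 0.32 s.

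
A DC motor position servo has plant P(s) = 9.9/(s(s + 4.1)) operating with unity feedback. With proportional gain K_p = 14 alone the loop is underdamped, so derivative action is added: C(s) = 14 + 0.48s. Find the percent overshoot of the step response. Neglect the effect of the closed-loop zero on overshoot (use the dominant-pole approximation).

Forward path: (14 + 0.48s)·9.9/(s(s+4.1)). The closed-loop characteristic equation is s² + (4.1 + 9.9·0.48)s + 9.9·14 = 0.
That is s² + 8.852s + 138.6 = 0, so ω_n = 11.77 rad/s and ζ = 8.852/(2·11.77) = 0.3759.
%OS = 100·exp(−πζ/√(1−ζ²)) = 28%.

28%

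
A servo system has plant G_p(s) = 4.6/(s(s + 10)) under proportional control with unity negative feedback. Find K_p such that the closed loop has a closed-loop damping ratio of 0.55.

K_p = 18

Closed-loop characteristic equation: s² + 10s + K_p·4.6 = 0.
So ω_n = √(4.6K_p) and 2ζω_n = 10, giving ζ = 10/(2√(4.6K_p)).
Setting ζ = 0.55: √(4.6K_p) = 10/(2·0.55) = 9.091, so K_p = 82.64/4.6 = 18.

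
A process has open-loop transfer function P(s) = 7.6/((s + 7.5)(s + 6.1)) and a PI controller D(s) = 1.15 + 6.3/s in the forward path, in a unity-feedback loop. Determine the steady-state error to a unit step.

0

The open loop D(s)P(s) has a pole at the origin (type 1), so the static position error constant is infinite and e_ss = 1/(1+∞) = 0.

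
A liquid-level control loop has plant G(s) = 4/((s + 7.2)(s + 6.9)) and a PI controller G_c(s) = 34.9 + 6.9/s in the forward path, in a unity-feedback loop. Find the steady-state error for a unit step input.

The open loop G_c(s)G(s) has a pole at the origin (type 1), so the static position error constant is infinite and e_ss = 1/(1+∞) = 0.

0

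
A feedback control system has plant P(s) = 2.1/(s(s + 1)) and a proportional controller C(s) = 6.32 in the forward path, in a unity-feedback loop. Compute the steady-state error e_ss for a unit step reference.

0

The open loop C(s)P(s) has a pole at the origin (type 1), so the static position error constant is infinite and e_ss = 1/(1+∞) = 0.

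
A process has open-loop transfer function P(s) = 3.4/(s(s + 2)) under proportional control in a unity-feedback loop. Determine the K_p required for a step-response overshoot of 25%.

From %OS = 100·exp(−πζ/√(1−ζ²)) = 25%, ζ = −ln(0.25)/√(π²+ln²(0.25)) = 0.4037.
Characteristic equation s² + 2s + 3.4K_p = 0 gives ζ = 2/(2√(3.4K_p)).
Setting ζ = 0.4037: √(3.4K_p) = 2/(2·0.4037) = 2.477, so K_p = 6.136/3.4 = 1.8.

K_p = 1.8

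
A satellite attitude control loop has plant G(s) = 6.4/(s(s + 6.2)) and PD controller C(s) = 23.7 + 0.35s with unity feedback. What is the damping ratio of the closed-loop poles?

Forward path: (23.7 + 0.35s)·6.4/(s(s+6.2)). The closed-loop characteristic equation is s² + (6.2 + 6.4·0.35)s + 6.4·23.7 = 0.
That is s² + 8.44s + 151.7 = 0, so ω_n = 12.32 rad/s and ζ = 8.44/(2·12.32) = 0.3426.

ζ = 0.343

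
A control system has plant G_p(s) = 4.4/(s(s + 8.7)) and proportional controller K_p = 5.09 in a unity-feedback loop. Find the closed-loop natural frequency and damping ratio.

ω_n = 4.73 rad/s, ζ = 0.919

The closed-loop denominator is s(s+8.7) + 5.09·4.4 = s² + 8.7s + 22.4.
Matching s² + 2ζω_n s + ω_n²: ω_n = √22.4 = 4.732 rad/s and 2ζω_n = 8.7, so ζ = 8.7/(2·4.732) = 0.919.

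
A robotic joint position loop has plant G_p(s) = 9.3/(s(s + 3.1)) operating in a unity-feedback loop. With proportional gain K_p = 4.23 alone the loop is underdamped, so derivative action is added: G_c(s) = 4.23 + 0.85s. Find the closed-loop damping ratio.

ζ = 0.877

Forward path: (4.23 + 0.85s)·9.3/(s(s+3.1)). The closed-loop characteristic equation is s² + (3.1 + 9.3·0.85)s + 9.3·4.23 = 0.
That is s² + 11.01s + 39.34 = 0, so ω_n = 6.272 rad/s and ζ = 11.01/(2·6.272) = 0.8773.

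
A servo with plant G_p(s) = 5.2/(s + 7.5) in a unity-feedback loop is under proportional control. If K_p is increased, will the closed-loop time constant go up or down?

The closed-loop bandwidth 7.5+K_p·5.2 grows with K_p, so τ shrinks.

decrease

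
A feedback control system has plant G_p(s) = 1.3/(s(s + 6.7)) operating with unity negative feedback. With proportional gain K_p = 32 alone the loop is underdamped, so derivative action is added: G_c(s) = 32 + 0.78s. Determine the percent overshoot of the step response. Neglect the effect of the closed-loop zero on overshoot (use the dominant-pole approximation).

9.59%

Forward path: (32 + 0.78s)·1.3/(s(s+6.7)). The closed-loop characteristic equation is s² + (6.7 + 1.3·0.78)s + 1.3·32 = 0.
That is s² + 7.714s + 41.6 = 0, so ω_n = 6.45 rad/s and ζ = 7.714/(2·6.45) = 0.598.
%OS = 100·exp(−πζ/√(1−ζ²)) = 9.59%.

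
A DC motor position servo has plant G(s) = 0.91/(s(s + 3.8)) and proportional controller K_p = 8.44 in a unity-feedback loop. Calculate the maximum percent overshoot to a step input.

From 1 + K_pG(s) = 0: s² + 3.8s + 7.68 = 0 ⇒ ω_n = 2.771, ζ = 0.6856.
%OS = 100·exp(−πζ/√(1−ζ²)) = 100·exp(−π·0.6856/√0.53) = 5.19%.

5.19%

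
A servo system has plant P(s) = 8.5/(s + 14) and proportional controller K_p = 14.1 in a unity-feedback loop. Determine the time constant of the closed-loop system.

τ = 0.00747 s

Closed-loop transfer function: T(s) = K_p·P(s)/(1 + K_p·P(s)) = 119.8/(s + 14 + 119.8) = 119.8/(s + 133.8).
Time constant τ = 1/133.8 = 0.00747 s.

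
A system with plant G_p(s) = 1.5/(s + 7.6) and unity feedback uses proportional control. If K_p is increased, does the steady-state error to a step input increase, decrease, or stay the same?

decrease

The position error constant K_pos = K_p·G_p(0) grows with K_p, and e_ss = 1/(1+K_pos) falls.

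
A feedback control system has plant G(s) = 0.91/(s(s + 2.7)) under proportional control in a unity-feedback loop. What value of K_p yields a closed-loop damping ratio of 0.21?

Closed-loop characteristic equation: s² + 2.7s + K_p·0.91 = 0.
So ω_n = √(0.91K_p) and 2ζω_n = 2.7, giving ζ = 2.7/(2√(0.91K_p)).
Setting ζ = 0.21: √(0.91K_p) = 2.7/(2·0.21) = 6.429, so K_p = 41.33/0.91 = 45.4.

K_p = 45.4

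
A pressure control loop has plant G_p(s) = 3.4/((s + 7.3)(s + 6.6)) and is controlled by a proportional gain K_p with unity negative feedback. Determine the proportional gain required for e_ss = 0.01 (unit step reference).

K_p = 1400

For a type-0 loop with proportional control, e_ss = 1/(1 + K_p·G_p(0)).
G_p(0) = 0.07057. Require 1/(1 + K_p·0.07057) = 0.01, so 1 + 0.07057·K_p = 100.
K_p = (100 − 1)/0.07057 = 1400.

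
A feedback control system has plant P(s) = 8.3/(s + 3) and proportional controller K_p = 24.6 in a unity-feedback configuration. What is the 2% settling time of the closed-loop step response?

Closed-loop transfer function: T(s) = K_p·P(s)/(1 + K_p·P(s)) = 204.2/(s + 3 + 204.2) = 204.2/(s + 207.2).
Time constant τ = 1/207.2 = 0.004827 s, so the 2% settling time is about 4τ = 0.0193 s.

T_s ≈ 0.0193 s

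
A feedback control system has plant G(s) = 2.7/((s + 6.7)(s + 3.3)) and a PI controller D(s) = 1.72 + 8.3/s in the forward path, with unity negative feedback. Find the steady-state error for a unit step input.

The open loop D(s)G(s) has a pole at the origin (type 1), so the static position error constant is infinite and e_ss = 1/(1+∞) = 0.

0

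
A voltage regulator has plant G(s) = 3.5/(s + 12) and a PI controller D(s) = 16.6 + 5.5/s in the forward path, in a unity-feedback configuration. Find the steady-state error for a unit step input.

0

The open loop D(s)G(s) has a pole at the origin (type 1), so the static position error constant is infinite and e_ss = 1/(1+∞) = 0.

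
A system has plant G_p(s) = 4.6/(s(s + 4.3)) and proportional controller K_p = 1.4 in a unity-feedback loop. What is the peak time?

T_p = 2.33 s

From 1 + K_pG_p(s) = 0: s² + 4.3s + 6.44 = 0 ⇒ ω_n = 2.538, ζ = 0.8472.
Damped frequency ω_d = ω_n√(1−ζ²) = 1.348 rad/s, so peak time T_p = π/ω_d = 2.33 s.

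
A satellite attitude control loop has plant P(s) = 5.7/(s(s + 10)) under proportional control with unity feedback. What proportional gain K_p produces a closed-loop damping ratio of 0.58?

Closed-loop characteristic equation: s² + 10s + K_p·5.7 = 0.
So ω_n = √(5.7K_p) and 2ζω_n = 10, giving ζ = 10/(2√(5.7K_p)).
Setting ζ = 0.58: √(5.7K_p) = 10/(2·0.58) = 8.621, so K_p = 74.32/5.7 = 13.

K_p = 13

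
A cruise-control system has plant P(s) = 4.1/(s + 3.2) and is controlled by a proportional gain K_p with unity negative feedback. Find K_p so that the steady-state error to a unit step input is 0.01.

K_p = 77.3

The loop is type 0, so e_ss(step) = 1/(1 + K_pos) with K_pos = K_p·P(0).
P(0) = 1.281. Require 1/(1 + K_p·1.281) = 0.01, so 1 + 1.281·K_p = 100.
K_p = (100 − 1)/1.281 = 77.3.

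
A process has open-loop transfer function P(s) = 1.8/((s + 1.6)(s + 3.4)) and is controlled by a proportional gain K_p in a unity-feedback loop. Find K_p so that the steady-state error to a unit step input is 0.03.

K_p = 97.7

The loop is type 0, so e_ss(step) = 1/(1 + K_pos) with K_pos = K_p·P(0).
P(0) = 0.3309. Require 1/(1 + K_p·0.3309) = 0.03, so 1 + 0.3309·K_p = 33.33.
K_p = (33.33 − 1)/0.3309 = 97.7.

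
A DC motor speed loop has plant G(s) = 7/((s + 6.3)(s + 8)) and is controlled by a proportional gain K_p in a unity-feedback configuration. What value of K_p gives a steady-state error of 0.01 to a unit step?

Steady-state error for a unit step on this type-0 loop is 1/(1 + K_p·G(0)).
G(0) = 0.1389. Require 1/(1 + K_p·0.1389) = 0.01, so 1 + 0.1389·K_p = 100.
K_p = (100 − 1)/0.1389 = 713.

K_p = 713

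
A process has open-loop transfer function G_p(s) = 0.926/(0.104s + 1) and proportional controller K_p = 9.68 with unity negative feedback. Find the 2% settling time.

T_s ≈ 0.0418 s

Closed loop: T(s) = K_p·G_p/(1+K_p·G_p) = 8.964/(0.104s + 1 + 8.964), with pole at s = −(1 + 8.964)/0.104 = −95.8.
τ = 1/95.8 = 0.01044 s, so 2% settling time ≈ 4τ = 0.0418 s.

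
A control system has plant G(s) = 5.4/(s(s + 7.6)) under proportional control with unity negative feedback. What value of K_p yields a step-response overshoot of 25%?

K_p = 16.4

From %OS = 100·exp(−πζ/√(1−ζ²)) = 25%, ζ = −ln(0.25)/√(π²+ln²(0.25)) = 0.4037.
Characteristic equation s² + 7.6s + 5.4K_p = 0 gives ζ = 7.6/(2√(5.4K_p)).
Setting ζ = 0.4037: √(5.4K_p) = 7.6/(2·0.4037) = 9.413, so K_p = 88.6/5.4 = 16.4.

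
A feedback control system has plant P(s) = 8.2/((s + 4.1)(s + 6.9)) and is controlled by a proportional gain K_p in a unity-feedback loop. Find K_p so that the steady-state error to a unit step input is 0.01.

K_p = 342

Steady-state error for a unit step on this type-0 loop is 1/(1 + K_p·P(0)).
P(0) = 0.2899. Require 1/(1 + K_p·0.2899) = 0.01, so 1 + 0.2899·K_p = 100.
K_p = (100 − 1)/0.2899 = 342.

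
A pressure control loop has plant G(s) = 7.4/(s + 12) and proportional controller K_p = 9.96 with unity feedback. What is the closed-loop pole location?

Closed-loop transfer function: T(s) = K_p·G(s)/(1 + K_p·G(s)) = 73.7/(s + 12 + 73.7) = 73.7/(s + 85.7).
The closed-loop pole is at s = −85.7.

s = -85.7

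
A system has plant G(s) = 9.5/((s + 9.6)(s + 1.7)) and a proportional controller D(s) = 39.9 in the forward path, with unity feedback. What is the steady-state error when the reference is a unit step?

The loop is type 0. Static position error constant K_pos = D(0)·G(0) = 39.9·0.5821 = 23.23.
Steady-state error to a unit step: e_ss = 1/(1+K_pos) = 1/24.23 = 0.0413.

0.0413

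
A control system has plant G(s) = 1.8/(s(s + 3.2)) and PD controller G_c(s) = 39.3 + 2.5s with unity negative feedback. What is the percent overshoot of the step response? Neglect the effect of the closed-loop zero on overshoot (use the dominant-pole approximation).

19.8%

Forward path: (39.3 + 2.5s)·1.8/(s(s+3.2)). The closed-loop characteristic equation is s² + (3.2 + 1.8·2.5)s + 1.8·39.3 = 0.
That is s² + 7.7s + 70.74 = 0, so ω_n = 8.411 rad/s and ζ = 7.7/(2·8.411) = 0.4577.
%OS = 100·exp(−πζ/√(1−ζ²)) = 19.8%.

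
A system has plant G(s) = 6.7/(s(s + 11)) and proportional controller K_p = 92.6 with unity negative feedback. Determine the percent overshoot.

49.1%

From 1 + K_pG(s) = 0: s² + 11s + 620.4 = 0 ⇒ ω_n = 24.91, ζ = 0.2208.
%OS = 100·exp(−πζ/√(1−ζ²)) = 100·exp(−π·0.2208/√0.9512) = 49.1%.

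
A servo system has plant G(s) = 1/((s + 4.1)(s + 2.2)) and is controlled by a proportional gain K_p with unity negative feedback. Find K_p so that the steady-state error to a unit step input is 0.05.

For a type-0 loop with proportional control, e_ss = 1/(1 + K_p·G(0)).
G(0) = 0.1109. Require 1/(1 + K_p·0.1109) = 0.05, so 1 + 0.1109·K_p = 20.
K_p = (20 − 1)/0.1109 = 171.

K_p = 171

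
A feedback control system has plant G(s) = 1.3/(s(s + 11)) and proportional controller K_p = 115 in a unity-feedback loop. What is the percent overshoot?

20.6%

From 1 + K_pG(s) = 0: s² + 11s + 149.5 = 0 ⇒ ω_n = 12.23, ζ = 0.4498.
%OS = 100·exp(−πζ/√(1−ζ²)) = 100·exp(−π·0.4498/√0.7977) = 20.6%.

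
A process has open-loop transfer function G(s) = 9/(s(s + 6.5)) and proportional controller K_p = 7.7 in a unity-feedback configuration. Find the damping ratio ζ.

With unity feedback the closed-loop characteristic equation is s² + 6.5s + 7.7·9 = s² + 6.5s + 69.3 = 0.
Matching s² + 2ζω_n s + ω_n²: ω_n = √69.3 = 8.325 rad/s and 2ζω_n = 6.5, so ζ = 6.5/(2·8.325) = 0.39.

ζ = 0.39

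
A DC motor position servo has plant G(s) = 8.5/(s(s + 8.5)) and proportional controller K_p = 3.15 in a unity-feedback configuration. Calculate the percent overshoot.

From 1 + K_pG(s) = 0: s² + 8.5s + 26.77 = 0 ⇒ ω_n = 5.174, ζ = 0.8213.
%OS = 100·exp(−πζ/√(1−ζ²)) = 100·exp(−π·0.8213/√0.3254) = 1.09%.

1.09%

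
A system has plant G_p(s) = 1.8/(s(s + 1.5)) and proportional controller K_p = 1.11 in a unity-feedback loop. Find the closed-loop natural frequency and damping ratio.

The closed-loop denominator is s(s+1.5) + 1.11·1.8 = s² + 1.5s + 1.998.
Matching s² + 2ζω_n s + ω_n²: ω_n = √1.998 = 1.414 rad/s and 2ζω_n = 1.5, so ζ = 1.5/(2·1.414) = 0.531.

ω_n = 1.41 rad/s, ζ = 0.531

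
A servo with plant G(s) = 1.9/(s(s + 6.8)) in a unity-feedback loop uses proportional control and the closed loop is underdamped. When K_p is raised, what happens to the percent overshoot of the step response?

increase

Characteristic equation s² + 6.8s + K_p·1.9 = 0: raising K_p raises ω_n while 2ζω_n = 6.8 is fixed, so ζ falls and overshoot grows.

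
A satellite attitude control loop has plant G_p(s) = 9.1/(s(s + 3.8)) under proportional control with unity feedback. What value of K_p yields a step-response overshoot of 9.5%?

From %OS = 100·exp(−πζ/√(1−ζ²)) = 9.5%, ζ = −ln(0.095)/√(π²+ln²(0.095)) = 0.5996.
Characteristic equation s² + 3.8s + 9.1K_p = 0 gives ζ = 3.8/(2√(9.1K_p)).
Setting ζ = 0.5996: √(9.1K_p) = 3.8/(2·0.5996) = 3.169, so K_p = 10.04/9.1 = 1.1.

K_p = 1.1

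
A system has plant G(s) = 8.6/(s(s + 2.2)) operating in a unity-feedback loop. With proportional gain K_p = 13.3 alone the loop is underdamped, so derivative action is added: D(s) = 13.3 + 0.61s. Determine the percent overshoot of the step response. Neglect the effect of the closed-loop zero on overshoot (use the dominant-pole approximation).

Forward path: (13.3 + 0.61s)·8.6/(s(s+2.2)). The closed-loop characteristic equation is s² + (2.2 + 8.6·0.61)s + 8.6·13.3 = 0.
That is s² + 7.446s + 114.4 = 0, so ω_n = 10.69 rad/s and ζ = 7.446/(2·10.69) = 0.3481.
%OS = 100·exp(−πζ/√(1−ζ²)) = 31.1%.

31.1%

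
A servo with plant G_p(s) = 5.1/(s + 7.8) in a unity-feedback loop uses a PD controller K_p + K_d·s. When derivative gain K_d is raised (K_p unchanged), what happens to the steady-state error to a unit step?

K_d affects only the transient (the s-coefficient); the DC loop gain, and hence e_ss, depends only on K_p.

unchanged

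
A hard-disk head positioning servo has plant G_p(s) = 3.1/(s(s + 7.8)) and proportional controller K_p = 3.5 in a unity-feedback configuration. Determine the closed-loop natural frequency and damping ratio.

The closed-loop denominator is s(s+7.8) + 3.5·3.1 = s² + 7.8s + 10.85.
Matching s² + 2ζω_n s + ω_n²: ω_n = √10.85 = 3.294 rad/s and 2ζω_n = 7.8, so ζ = 7.8/(2·3.294) = 1.18.

ω_n = 3.29 rad/s, ζ = 1.18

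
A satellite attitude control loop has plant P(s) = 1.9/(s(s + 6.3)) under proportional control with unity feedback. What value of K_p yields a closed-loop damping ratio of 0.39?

Closed-loop characteristic equation: s² + 6.3s + K_p·1.9 = 0.
So ω_n = √(1.9K_p) and 2ζω_n = 6.3, giving ζ = 6.3/(2√(1.9K_p)).
Setting ζ = 0.39: √(1.9K_p) = 6.3/(2·0.39) = 8.077, so K_p = 65.24/1.9 = 34.3.

K_p = 34.3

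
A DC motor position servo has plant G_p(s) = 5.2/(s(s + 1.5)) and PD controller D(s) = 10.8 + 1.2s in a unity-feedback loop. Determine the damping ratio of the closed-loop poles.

ζ = 0.516

Forward path: (10.8 + 1.2s)·5.2/(s(s+1.5)). The closed-loop characteristic equation is s² + (1.5 + 5.2·1.2)s + 5.2·10.8 = 0.
That is s² + 7.74s + 56.16 = 0, so ω_n = 7.494 rad/s and ζ = 7.74/(2·7.494) = 0.5164.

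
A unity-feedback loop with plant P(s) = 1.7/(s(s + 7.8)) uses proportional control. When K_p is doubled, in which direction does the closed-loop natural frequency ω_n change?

ω_n = √(1.7·K_p), which grows with K_p.

increase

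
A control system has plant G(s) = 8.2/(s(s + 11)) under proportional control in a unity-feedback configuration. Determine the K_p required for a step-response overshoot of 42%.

K_p = 52.1

From %OS = 100·exp(−πζ/√(1−ζ²)) = 42%, ζ = −ln(0.42)/√(π²+ln²(0.42)) = 0.2662.
Characteristic equation s² + 11s + 8.2K_p = 0 gives ζ = 11/(2√(8.2K_p)).
Setting ζ = 0.2662: √(8.2K_p) = 11/(2·0.2662) = 20.66, so K_p = 427/8.2 = 52.1.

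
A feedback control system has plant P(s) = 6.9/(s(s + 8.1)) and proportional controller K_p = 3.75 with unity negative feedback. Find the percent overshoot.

1.6%

From 1 + K_pP(s) = 0: s² + 8.1s + 25.88 = 0 ⇒ ω_n = 5.087, ζ = 0.7962.
%OS = 100·exp(−πζ/√(1−ζ²)) = 100·exp(−π·0.7962/√0.3661) = 1.6%.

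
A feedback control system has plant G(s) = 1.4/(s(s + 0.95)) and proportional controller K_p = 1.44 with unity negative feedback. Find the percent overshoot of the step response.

32.8%

Closed-loop characteristic equation: s² + 0.95s + 2.016 = 0, so ω_n = 1.42 rad/s and ζ = 0.95/(2·1.42) = 0.3345.
%OS = 100·exp(−πζ/√(1−ζ²)) = 100·exp(−π·0.3345/√0.8881) = 32.8%.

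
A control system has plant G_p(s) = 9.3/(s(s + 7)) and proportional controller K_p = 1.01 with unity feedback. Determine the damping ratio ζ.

ζ = 1.14

The closed-loop denominator is s(s+7) + 1.01·9.3 = s² + 7s + 9.393.
So ω_n² = 9.393 ⇒ ω_n = 3.065 rad/s, and ζ = 7/(2ω_n) = 1.14.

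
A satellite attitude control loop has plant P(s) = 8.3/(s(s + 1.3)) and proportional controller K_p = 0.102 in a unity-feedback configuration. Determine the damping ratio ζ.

With unity feedback the closed-loop characteristic equation is s² + 1.3s + 0.102·8.3 = s² + 1.3s + 0.8466 = 0.
So ω_n² = 0.8466 ⇒ ω_n = 0.9201 rad/s, and ζ = 1.3/(2ω_n) = 0.706.

ζ = 0.706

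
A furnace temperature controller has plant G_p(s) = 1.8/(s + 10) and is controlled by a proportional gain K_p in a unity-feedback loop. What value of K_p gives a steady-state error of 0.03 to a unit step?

K_p = 180

Steady-state error for a unit step on this type-0 loop is 1/(1 + K_p·G_p(0)).
G_p(0) = 0.18. Require 1/(1 + K_p·0.18) = 0.03, so 1 + 0.18·K_p = 33.33.
K_p = (33.33 − 1)/0.18 = 180.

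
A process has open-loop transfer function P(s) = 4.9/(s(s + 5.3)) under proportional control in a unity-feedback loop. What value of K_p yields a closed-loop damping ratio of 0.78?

Closed-loop characteristic equation: s² + 5.3s + K_p·4.9 = 0.
So ω_n = √(4.9K_p) and 2ζω_n = 5.3, giving ζ = 5.3/(2√(4.9K_p)).
Setting ζ = 0.78: √(4.9K_p) = 5.3/(2·0.78) = 3.397, so K_p = 11.54/4.9 = 2.36.

K_p = 2.36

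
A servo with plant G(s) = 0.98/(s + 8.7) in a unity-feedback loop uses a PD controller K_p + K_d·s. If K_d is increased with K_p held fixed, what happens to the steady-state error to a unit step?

unchanged

At s = 0 the derivative term contributes nothing: C(0) = K_p regardless of K_d, so K_pos = K_p·G(0) and e_ss are unchanged.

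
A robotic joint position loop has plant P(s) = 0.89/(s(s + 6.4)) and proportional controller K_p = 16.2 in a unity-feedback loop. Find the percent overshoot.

0.731%

Closed-loop characteristic equation: s² + 6.4s + 14.42 = 0, so ω_n = 3.797 rad/s and ζ = 6.4/(2·3.797) = 0.8427.
%OS = 100·exp(−πζ/√(1−ζ²)) = 100·exp(−π·0.8427/√0.2898) = 0.731%.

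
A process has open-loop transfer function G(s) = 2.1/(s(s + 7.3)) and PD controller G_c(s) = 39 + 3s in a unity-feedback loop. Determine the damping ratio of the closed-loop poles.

ζ = 0.751

Forward path: (39 + 3s)·2.1/(s(s+7.3)). The closed-loop characteristic equation is s² + (7.3 + 2.1·3)s + 2.1·39 = 0.
That is s² + 13.6s + 81.9 = 0, so ω_n = 9.05 rad/s and ζ = 13.6/(2·9.05) = 0.7514.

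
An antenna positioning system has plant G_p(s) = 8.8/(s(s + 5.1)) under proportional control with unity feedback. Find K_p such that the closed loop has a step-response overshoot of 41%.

K_p = 9.91

From %OS = 100·exp(−πζ/√(1−ζ²)) = 41%, ζ = −ln(0.41)/√(π²+ln²(0.41)) = 0.273.
Characteristic equation s² + 5.1s + 8.8K_p = 0 gives ζ = 5.1/(2√(8.8K_p)).
Setting ζ = 0.273: √(8.8K_p) = 5.1/(2·0.273) = 9.34, so K_p = 87.23/8.8 = 9.91.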